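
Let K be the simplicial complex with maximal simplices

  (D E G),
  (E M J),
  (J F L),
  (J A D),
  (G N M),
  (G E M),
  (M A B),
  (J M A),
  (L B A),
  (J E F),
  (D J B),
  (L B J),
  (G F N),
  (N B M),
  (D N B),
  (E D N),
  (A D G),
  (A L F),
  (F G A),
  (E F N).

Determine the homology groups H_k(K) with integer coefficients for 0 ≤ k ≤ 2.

Order the vertices as A < B < D < E < F < G < J < L < M < N. Listing each simplex with vertices in this order, K has dimension 2 with simplices:

  0-simplices (10): A, B, D, E, F, G, J, L, M, N
  1-simplices (30): AB, AD, AF, AG, AJ, AL, AM, BD, BJ, BL, BM, BN, DE, DG, DJ, DN, EF, EG, EJ, EM, EN, FG, FJ, FL, FN, GM, GN, JL, JM, MN
  2-simplices (20): ABL, ABM, ADG, ADJ, AFG, AFL, AJM, BDJ, BDN, BJL, BMN, DEG, DEN, EFJ, EFN, EGM, EJM, FGN, FJL, GMN

Hence C_0 ≅ Z^10, C_1 ≅ Z^30, C_2 ≅ Z^20.

The boundary map ∂_1: C_1 → C_0 is given by ∂[p,q] = [q] − [p]. For instance
  ∂DG = G − D.
This gives a 10×30 integer matrix of rank 9; reducing to Smith normal form yields diagonal entries (1,1,1,1,1,1,1,1,1).

Boundary ∂_2: C_2 → C_1 sends each 2-simplex [p,q,r] to [q,r] − [p,r] + [p,q]. For instance
  ∂BDJ = DJ − BJ + BD,
  ∂DEG = EG − DG + DE.
This gives a 30×20 integer matrix of rank 20; reducing to Smith normal form yields diagonal entries (1,1,1,1,1,1,1,1,1,1,1,1,1,1,1,1,1,1,1,2).

From H_k ≅ ker(∂_k) / im(∂_{k+1}) we obtain:

  H_0: rank C_0 − rank ∂_1 = 10 − 9 = 1, and the invariant factors of ∂_1 are all 1, so H_0 = Z.
  H_1: rank ker ∂_1 − rank ∂_2 = (30 − 9) − 20 = 1, and ∂_2 has invariant factor 2 > 1, so H_1 = Z ⊕ Z/2Z.
  H_2: rank ker ∂_2 − rank ∂_3 = (20 − 20) − 0 = 0, and there is no ∂_3, so H_2 = 0.

H_0 ≅ Z,  H_1 ≅ Z ⊕ Z/2Z,  H_2 = 0.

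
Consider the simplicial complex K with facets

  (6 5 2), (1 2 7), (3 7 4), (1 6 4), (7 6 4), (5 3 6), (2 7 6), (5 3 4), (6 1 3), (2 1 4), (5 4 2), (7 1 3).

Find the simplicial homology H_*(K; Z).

Take the total order 1 < 2 < 3 < 4 < 5 < 6 < 7 on the vertex set. Then K (dimension 2) consists of the simplices:

  0-simplices (7): [1], [2], [3], [4], [5], [6], [7]
  1-simplices (18): [1,2], [1,3], [1,4], [1,6], [1,7], [2,4], [2,5], [2,6], [2,7], [3,4], [3,5], [3,6], [3,7], [4,5], [4,6], [4,7], [5,6], [6,7]
  2-simplices (12): [1,2,4], [1,2,7], [1,3,6], [1,3,7], [1,4,6], [2,4,5], [2,5,6], [2,6,7], [3,4,5], [3,4,7], [3,5,6], [4,6,7]

so the chain groups are C_0 ≅ Z^7, C_1 ≅ Z^18, C_2 ≅ Z^12.

Boundary ∂_1: C_1 → C_0 sends each edge [p,q] (with p < q) to q − p. For instance
  ∂[1,2] = [2] − [1].
The resulting 7×18 matrix has rank 6, and its Smith normal form has invariant factors (1,1,1,1,1,1).

∂_2: C_2 → C_1 acts by ∂[p,q,r] = [q,r] − [p,r] + [p,q]. For instance
  ∂[1,4,6] = [4,6] − [1,6] + [1,4],
  ∂[1,2,7] = [2,7] − [1,7] + [1,2].
This gives a 18×12 integer matrix of rank 12; reducing to Smith normal form yields diagonal entries (1,1,1,1,1,1,1,1,1,1,1,2).

Computing H_k = (kernel of ∂_k) / (image of ∂_{k+1}):

  H_0: rank C_0 − rank ∂_1 = 7 − 6 = 1, and the invariant factors of ∂_1 are all 1, so H_0 ≅ Z.
  H_1: rank ker ∂_1 − rank ∂_2 = (18 − 6) − 12 = 0, and ∂_2 has invariant factor 2 > 1, so H_1 ≅ Z/2.
  H_2: rank ker ∂_2 − rank ∂_3 = (12 − 12) − 0 = 0, and there is no ∂_3, so H_2 ≅ 0.

H_0 = Z,  H_1 = Z/2,  H_2 = 0.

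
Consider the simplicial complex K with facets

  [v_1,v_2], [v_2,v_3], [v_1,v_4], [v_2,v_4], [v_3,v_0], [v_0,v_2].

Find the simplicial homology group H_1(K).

K has 5 vertices, 6 edges.
rank ∂_1 = 4, rank ∂_2 = 0 ⇒ b_1 = 6 − 4 − 0 = 2. So H_1 = Z^2.

H_1 ≅ Z^2.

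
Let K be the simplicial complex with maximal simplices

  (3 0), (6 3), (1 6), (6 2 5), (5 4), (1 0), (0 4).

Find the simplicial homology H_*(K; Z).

K has 7 vertices, 9 edges, 1 triangle.
rank ∂_0 = 0, rank ∂_1 = 6 ⇒ b_0 = 7 − 0 − 6 = 1; all invariant factors of ∂_1 are 1 so no torsion. So H_0 = Z.
rank ∂_1 = 6, rank ∂_2 = 1 ⇒ b_1 = 9 − 6 − 1 = 2; all invariant factors of ∂_2 are 1 so no torsion. So H_1 = Z^2.
rank ∂_2 = 1, rank ∂_3 = 0 ⇒ b_2 = 1 − 1 − 0 = 0. So H_2 = 0.

H_0 = Z,  H_1 = Z^2,  H_2 = 0.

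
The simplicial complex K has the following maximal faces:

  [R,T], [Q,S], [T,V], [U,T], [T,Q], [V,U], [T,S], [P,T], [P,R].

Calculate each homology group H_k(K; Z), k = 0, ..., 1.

H_0 = Z,  H_1 = Z^3.

Fix the vertex order P < Q < R < S < T < U < V and write every simplex with vertices in increasing order. Then dim K = 1 and the simplices of K are:

  0-simplices (7): P, Q, R, S, T, U, V
  1-simplices (9): PR, PT, QS, QT, RT, ST, TU, TV, UV

giving chain groups C_0 ≅ Z^7, C_1 ≅ Z^9.

The boundary map ∂_1: C_1 → C_0 maps an edge to its endpoints' difference, ∂[p,q] = q − p. For instance
  ∂QT = T − Q.
As a 7×9 matrix over Z this has rank 6, with invariant factors (1,1,1,1,1,1).

Now H_k = ker ∂_k / im ∂_{k+1}, so:

  H_0: rank C_0 − rank ∂_1 = 7 − 6 = 1, and the invariant factors of ∂_1 are all 1, so H_0 ≅ Z.
  H_1: rank ker ∂_1 − rank ∂_2 = (9 − 6) − 0 = 3, and there is no ∂_2, so H_1 ≅ Z^3.

(K is a triangulation of a wedge of 3 circles.)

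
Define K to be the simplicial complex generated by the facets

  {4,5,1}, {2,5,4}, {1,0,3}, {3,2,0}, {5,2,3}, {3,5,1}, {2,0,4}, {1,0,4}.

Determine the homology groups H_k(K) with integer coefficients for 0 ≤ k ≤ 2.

Order the vertices as 0 < 1 < 2 < 3 < 4 < 5. Listing each simplex with vertices in this order, K has dimension 2 with simplices:

  0-simplices (6): [0], [1], [2], [3], [4], [5]
  1-simplices (12): [0,1], [0,2], [0,3], [0,4], [1,3], [1,4], [1,5], [2,3], [2,4], [2,5], [3,5], [4,5]
  2-simplices (8): [0,1,3], [0,1,4], [0,2,3], [0,2,4], [1,3,5], [1,4,5], [2,3,5], [2,4,5]

so the chain groups are C_0 ≅ Z^6, C_1 ≅ Z^12, C_2 ≅ Z^8.

∂_1: C_1 → C_0 maps an edge to its endpoints' difference, ∂[p,q] = q − p. For instance
  ∂[0,2] = [2] − [0].
This gives a 6×12 integer matrix of rank 5; reducing to Smith normal form yields diagonal entries (1,1,1,1,1).

Boundary ∂_2: C_2 → C_1 acts by ∂[p,q,r] = [q,r] − [p,r] + [p,q]. For instance
  ∂[0,2,4] = [2,4] − [0,4] + [0,2],
  ∂[0,1,4] = [1,4] − [0,4] + [0,1].
The 12×8 boundary matrix has rank 7 and Smith normal form diag(1,1,1,1,1,1,1).

From H_k ≅ ker(∂_k) / im(∂_{k+1}) we obtain:

  H_0: rank C_0 − rank ∂_1 = 6 − 5 = 1, and the invariant factors of ∂_1 are all 1, so H_0 = Z.
  H_1: rank ker ∂_1 − rank ∂_2 = (12 − 5) − 7 = 0, and the invariant factors of ∂_2 are all 1, so H_1 = 0.
  H_2: rank ker ∂_2 − rank ∂_3 = (8 − 7) − 0 = 1, and there is no ∂_3, so H_2 = Z.

H_0 ≅ Z,  H_1 = 0,  H_2 ≅ Z.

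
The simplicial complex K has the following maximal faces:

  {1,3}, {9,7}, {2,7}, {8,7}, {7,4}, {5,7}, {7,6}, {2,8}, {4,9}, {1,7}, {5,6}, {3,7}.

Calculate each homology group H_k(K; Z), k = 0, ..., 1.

H_0 = Z,  H_1 = Z^4.

Order the vertices as 1 < 2 < 3 < 4 < 5 < 6 < 7 < 8 < 9. Listing each simplex with vertices in this order, K has dimension 1 with simplices:

  0-simplices (9): [1], [2], [3], [4], [5], [6], [7], [8], [9]
  1-simplices (12): [1,3], [1,7], [2,7], [2,8], [3,7], [4,7], [4,9], [5,6], [5,7], [6,7], [7,8], [7,9]

so the chain groups are C_0 ≅ Z^9, C_1 ≅ Z^12.

Boundary ∂_1: C_1 → C_0 is given by ∂[p,q] = [q] − [p]. For instance
  ∂[1,3] = [3] − [1].
The 9×12 boundary matrix has rank 8 and Smith normal form diag(1,1,1,1,1,1,1,1).

Computing H_k = (kernel of ∂_k) / (image of ∂_{k+1}):

  H_0: rank C_0 − rank ∂_1 = 9 − 8 = 1, and the invariant factors of ∂_1 are all 1, so H_0 ≅ Z.
  H_1: rank ker ∂_1 − rank ∂_2 = (12 − 8) − 0 = 4, and there is no ∂_2, so H_1 ≅ Z^4.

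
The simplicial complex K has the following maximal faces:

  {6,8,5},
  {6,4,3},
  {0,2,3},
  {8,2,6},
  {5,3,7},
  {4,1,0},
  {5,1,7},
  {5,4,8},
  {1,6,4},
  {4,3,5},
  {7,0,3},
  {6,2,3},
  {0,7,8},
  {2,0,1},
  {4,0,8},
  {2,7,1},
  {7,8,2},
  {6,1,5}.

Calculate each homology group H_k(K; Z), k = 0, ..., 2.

Order the vertices as 0 < 1 < 2 < 3 < 4 < 5 < 6 < 7 < 8. Listing each simplex with vertices in this order, K has dimension 2 with simplices:

  0-simplices (9): [0], [1], [2], [3], [4], [5], [6], [7], [8]
  1-simplices (27): (27 of them)
  2-simplices (18): [0,1,2], [0,1,4], [0,2,3], [0,3,7], [0,4,8], [0,7,8], [1,2,7], [1,4,6], [1,5,6], [1,5,7], [2,3,6], [2,6,8], [2,7,8], [3,4,5], [3,4,6], [3,5,7], [4,5,8], [5,6,8]

Hence C_0 ≅ Z^9, C_1 ≅ Z^27, C_2 ≅ Z^18.

The boundary map ∂_1: C_1 → C_0 maps an edge to its endpoints' difference, ∂[p,q] = q − p. For instance
  ∂[0,2] = [2] − [0].
The 9×27 boundary matrix has rank 8 and Smith normal form diag(1,1,1,1,1,1,1,1).

Boundary ∂_2: C_2 → C_1 acts by ∂[p,q,r] = [q,r] − [p,r] + [p,q]. For instance
  ∂[3,4,6] = [4,6] − [3,6] + [3,4],
  ∂[1,5,6] = [5,6] − [1,6] + [1,5].
As a 27×18 matrix over Z this has rank 18, with invariant factors (1,1,1,1,1,1,1,1,1,1,1,1,1,1,1,1,1,2).

Reading off H_k = ker ∂_k / im ∂_{k+1}:

  H_0: rank C_0 − rank ∂_1 = 9 − 8 = 1, and the invariant factors of ∂_1 are all 1, so H_0 ≅ Z.
  H_1: rank ker ∂_1 − rank ∂_2 = (27 − 8) − 18 = 1, and ∂_2 has invariant factor 2 > 1, so H_1 ≅ Z ⊕ Z/2.
  H_2: rank ker ∂_2 − rank ∂_3 = (18 − 18) − 0 = 0, and there is no ∂_3, so H_2 ≅ 0.

H_0 ≅ Z,  H_1 ≅ Z ⊕ Z/2,  H_2 = 0.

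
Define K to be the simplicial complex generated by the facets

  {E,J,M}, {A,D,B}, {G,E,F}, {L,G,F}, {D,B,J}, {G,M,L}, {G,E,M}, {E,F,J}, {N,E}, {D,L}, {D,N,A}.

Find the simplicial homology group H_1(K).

H_1 ≅ Z^2.

K has 10 vertices, 20 edges, 9 triangles.
rank ∂_1 = 9, rank ∂_2 = 9 ⇒ b_1 = 20 − 9 − 9 = 2; all invariant factors of ∂_2 are 1 so no torsion. So H_1 ≅ Z^2.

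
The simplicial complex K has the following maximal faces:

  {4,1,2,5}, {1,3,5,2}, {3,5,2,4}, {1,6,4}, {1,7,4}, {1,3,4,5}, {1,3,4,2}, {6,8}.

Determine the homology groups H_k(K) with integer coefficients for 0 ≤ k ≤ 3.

Take the total order 1 < 2 < 3 < 4 < 5 < 6 < 7 < 8 on the vertex set. Then K (dimension 3) consists of the simplices:

  0-simplices (8): [1], [2], [3], [4], [5], [6], [7], [8]
  1-simplices (15): [1,2], [1,3], [1,4], [1,5], [1,6], [1,7], [2,3], [2,4], [2,5], [3,4], [3,5], [4,5], [4,6], [4,7], [6,8]
  2-simplices (12): [1,2,3], [1,2,4], [1,2,5], [1,3,4], [1,3,5], [1,4,5], [1,4,6], [1,4,7], [2,3,4], [2,3,5], [2,4,5], [3,4,5]
  3-simplices (5): [1,2,3,4], [1,2,3,5], [1,2,4,5], [1,3,4,5], [2,3,4,5]

giving chain groups C_0 ≅ Z^8, C_1 ≅ Z^15, C_2 ≅ Z^12, C_3 ≅ Z^5.

The boundary map ∂_1: C_1 → C_0 sends each edge [p,q] (with p < q) to q − p.
The resulting 8×15 matrix has rank 7, and its Smith normal form has invariant factors (1,1,1,1,1,1,1).

The boundary map ∂_2: C_2 → C_1 sends each 2-simplex [p,q,r] to [q,r] − [p,r] + [p,q]. For instance
  ∂[3,4,5] = [4,5] − [3,5] + [3,4],
  ∂[2,3,4] = [3,4] − [2,4] + [2,3].
The resulting 15×12 matrix has rank 8, and its Smith normal form has invariant factors (1,1,1,1,1,1,1,1).

∂_3: C_3 → C_2 sends each 3-simplex σ to the alternating sum Σ_i (−1)^i (σ with its i-th vertex removed). For instance
  ∂[2,3,4,5] = [3,4,5] − [2,4,5] + [2,3,5] − [2,3,4],
  ∂[1,2,3,5] = [2,3,5] − [1,3,5] + [1,2,5] − [1,2,3].
The 12×5 boundary matrix has rank 4 and Smith normal form diag(1,1,1,1).

Computing H_k = (kernel of ∂_k) / (image of ∂_{k+1}):

  H_0: rank C_0 − rank ∂_1 = 8 − 7 = 1, and the invariant factors of ∂_1 are all 1, so H_0 = Z.
  H_1: rank ker ∂_1 − rank ∂_2 = (15 − 7) − 8 = 0, and the invariant factors of ∂_2 are all 1, so H_1 = 0.
  H_2: rank ker ∂_2 − rank ∂_3 = (12 − 8) − 4 = 0, and the invariant factors of ∂_3 are all 1, so H_2 = 0.
  H_3: rank ker ∂_3 − rank ∂_4 = (5 − 4) − 0 = 1, and there is no ∂_4, so H_3 = Z.

H_0 = Z,  H_1 = 0,  H_2 = 0,  H_3 = Z.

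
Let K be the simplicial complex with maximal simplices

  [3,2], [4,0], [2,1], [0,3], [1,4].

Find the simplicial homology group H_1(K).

Order the vertices as 0 < 1 < 2 < 3 < 4. Listing each simplex with vertices in this order, K has dimension 1 with simplices:

  0-simplices (5): [0], [1], [2], [3], [4]
  1-simplices (5): [0,3], [0,4], [1,2], [1,4], [2,3]

so the chain groups are C_0 ≅ Z^5, C_1 ≅ Z^5.

The boundary map ∂_1: C_1 → C_0 is given by ∂[p,q] = [q] − [p]. For instance
  ∂[1,2] = [2] − [1].
The resulting 5×5 matrix has rank 4, and its Smith normal form has invariant factors (1,1,1,1).

Computing H_k = (kernel of ∂_k) / (image of ∂_{k+1}):

  H_1: rank ker ∂_1 − rank ∂_2 = (5 − 4) − 0 = 1, and there is no ∂_2, so H_1 = Z.

H_1 ≅ Z.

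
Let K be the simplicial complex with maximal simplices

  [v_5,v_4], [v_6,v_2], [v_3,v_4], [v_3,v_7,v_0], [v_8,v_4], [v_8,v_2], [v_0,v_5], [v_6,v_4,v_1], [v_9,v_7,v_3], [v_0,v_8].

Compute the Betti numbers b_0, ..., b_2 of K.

b_0 = 1, b_1 = 3, b_2 = 0.

Take the total order v_0 < v_1 < v_2 < v_3 < v_4 < v_5 < v_6 < v_7 < v_8 < v_9 on the vertex set. Then K (dimension 2) consists of the simplices:

  0-simplices (10): [v_0], [v_1], [v_2], [v_3], [v_4], [v_5], [v_6], [v_7], [v_8], [v_9]
  1-simplices (15): (15 of them)
  2-simplices (3): [v_0,v_3,v_7], [v_1,v_4,v_6], [v_3,v_7,v_9]

giving chain groups C_0 ≅ Z^10, C_1 ≅ Z^15, C_2 ≅ Z^3.

The boundary map ∂_1: C_1 → C_0 sends each edge [p,q] (with p < q) to q − p. For instance
  ∂[v_4,v_6] = [v_6] − [v_4].
As a 10×15 matrix over Z this has rank 9, with invariant factors (1,1,1,1,1,1,1,1,1).

The boundary map ∂_2: C_2 → C_1 acts by ∂[p,q,r] = [q,r] − [p,r] + [p,q]. For instance
  ∂[v_3,v_7,v_9] = [v_7,v_9] − [v_3,v_9] + [v_3,v_7],
  ∂[v_1,v_4,v_6] = [v_4,v_6] − [v_1,v_6] + [v_1,v_4].
The resulting 15×3 matrix has rank 3, and its Smith normal form has invariant factors (1,1,1).

Computing H_k = (kernel of ∂_k) / (image of ∂_{k+1}):

  H_0: rank C_0 − rank ∂_1 = 10 − 9 = 1, and the invariant factors of ∂_1 are all 1, so H_0 ≅ Z.
  H_1: rank ker ∂_1 − rank ∂_2 = (15 − 9) − 3 = 3, and the invariant factors of ∂_2 are all 1, so H_1 ≅ Z^3.
  H_2: rank ker ∂_2 − rank ∂_3 = (3 − 3) − 0 = 0, and there is no ∂_3, so H_2 ≅ 0.

Hence the Betti numbers are b_0 = 1, b_1 = 3, b_2 = 0.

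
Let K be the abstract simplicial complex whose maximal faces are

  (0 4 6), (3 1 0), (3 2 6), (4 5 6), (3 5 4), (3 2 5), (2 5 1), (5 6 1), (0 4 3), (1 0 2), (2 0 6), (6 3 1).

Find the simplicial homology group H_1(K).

We work with the vertex ordering 0 < 1 < 2 < 3 < 4 < 5 < 6. The simplices of K, each written with vertices in increasing order, are:

  0-simplices (7): [0], [1], [2], [3], [4], [5], [6]
  1-simplices (18): [0,1], [0,2], [0,3], [0,4], [0,6], [1,2], [1,3], [1,5], [1,6], [2,3], [2,5], [2,6], [3,4], [3,5], [3,6], [4,5], [4,6], [5,6]
  2-simplices (12): [0,1,2], [0,1,3], [0,2,6], [0,3,4], [0,4,6], [1,2,5], [1,3,6], [1,5,6], [2,3,5], [2,3,6], [3,4,5], [4,5,6]

so the chain groups are C_0 ≅ Z^7, C_1 ≅ Z^18, C_2 ≅ Z^12.

The boundary map ∂_1: C_1 → C_0 is given by ∂[p,q] = [q] − [p]. For instance
  ∂[1,5] = [5] − [1].
The resulting 7×18 matrix has rank 6, and its Smith normal form has invariant factors (1,1,1,1,1,1).

Boundary ∂_2: C_2 → C_1 sends each 2-simplex [p,q,r] to [q,r] − [p,r] + [p,q]. For instance
  ∂[2,3,5] = [3,5] − [2,5] + [2,3],
  ∂[1,5,6] = [5,6] − [1,6] + [1,5].
The resulting 18×12 matrix has rank 12, and its Smith normal form has invariant factors (1,1,1,1,1,1,1,1,1,1,1,2).

Reading off H_k = ker ∂_k / im ∂_{k+1}:

  H_1: rank ker ∂_1 − rank ∂_2 = (18 − 6) − 12 = 0, and ∂_2 has invariant factor 2 > 1, so H_1 ≅ Z/2.

H_1 = Z/2.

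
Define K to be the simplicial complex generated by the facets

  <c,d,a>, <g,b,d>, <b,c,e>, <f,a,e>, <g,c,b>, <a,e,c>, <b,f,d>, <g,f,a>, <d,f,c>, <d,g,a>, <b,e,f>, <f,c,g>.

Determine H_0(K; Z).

Order the vertices as a < b < c < d < e < f < g. Listing each simplex with vertices in this order, K has dimension 2 with simplices:

  0-simplices (7): a, b, c, d, e, f, g
  1-simplices (18): ac, ad, ae, af, ag, bc, bd, be, bf, bg, cd, ce, cf, cg, df, dg, ef, fg
  2-simplices (12): acd, ace, adg, aef, afg, bce, bcg, bdf, bdg, bef, cdf, cfg

Hence C_0 ≅ Z^7, C_1 ≅ Z^18, C_2 ≅ Z^12.

Boundary ∂_1: C_1 → C_0 maps an edge to its endpoints' difference, ∂[p,q] = q − p. For instance
  ∂ce = e − c.
This gives a 7×18 integer matrix of rank 6; reducing to Smith normal form yields diagonal entries (1,1,1,1,1,1).

The boundary map ∂_2: C_2 → C_1 sends each 2-simplex [p,q,r] to [q,r] − [p,r] + [p,q]. For instance
  ∂adg = dg − ag + ad,
  ∂bdg = dg − bg + bd.
The 18×12 boundary matrix has rank 12 and Smith normal form diag(1,1,1,1,1,1,1,1,1,1,1,2).

Reading off H_k = ker ∂_k / im ∂_{k+1}:

  H_0: rank C_0 − rank ∂_1 = 7 − 6 = 1, and the invariant factors of ∂_1 are all 1, so H_0 = Z.

H_0 ≅ Z.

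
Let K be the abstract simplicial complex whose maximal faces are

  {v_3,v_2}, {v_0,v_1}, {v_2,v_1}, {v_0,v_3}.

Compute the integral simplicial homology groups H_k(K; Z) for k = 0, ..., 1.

H_0 ≅ Z,  H_1 ≅ Z.

Fix the vertex order v_0 < v_1 < v_2 < v_3 and write every simplex with vertices in increasing order. Then dim K = 1 and the simplices of K are:

  0-simplices (4): [v_0], [v_1], [v_2], [v_3]
  1-simplices (4): [v_0,v_1], [v_0,v_3], [v_1,v_2], [v_2,v_3]

giving chain groups C_0 ≅ Z^4, C_1 ≅ Z^4.

The boundary map ∂_1: C_1 → C_0 is given by ∂[p,q] = [q] − [p]. For instance
  ∂[v_0,v_3] = [v_3] − [v_0].
This gives a 4×4 integer matrix of rank 3; reducing to Smith normal form yields diagonal entries (1,1,1).

Reading off H_k = ker ∂_k / im ∂_{k+1}:

  H_0: rank C_0 − rank ∂_1 = 4 − 3 = 1, and the invariant factors of ∂_1 are all 1, so H_0 ≅ Z.
  H_1: rank ker ∂_1 − rank ∂_2 = (4 − 3) − 0 = 1, and there is no ∂_2, so H_1 ≅ Z.

As a check, the Euler characteristic is 4 − 4 = 0, which agrees with 1 − 1 = 0.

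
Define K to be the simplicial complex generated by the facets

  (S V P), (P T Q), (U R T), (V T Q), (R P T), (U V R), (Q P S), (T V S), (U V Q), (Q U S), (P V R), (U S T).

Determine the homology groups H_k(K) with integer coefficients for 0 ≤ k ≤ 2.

H_0 ≅ Z,  H_1 ≅ Z_2,  H_2 = 0.

K has 7 vertices, 18 edges, 12 triangles.
rank ∂_0 = 0, rank ∂_1 = 6 ⇒ b_0 = 7 − 0 − 6 = 1; all invariant factors of ∂_1 are 1 so no torsion. So H_0 ≅ Z.
rank ∂_1 = 6, rank ∂_2 = 12 ⇒ b_1 = 18 − 6 − 12 = 0; ∂_2 has invariant factor(s) [2] giving torsion. So H_1 ≅ Z_2.
rank ∂_2 = 12, rank ∂_3 = 0 ⇒ b_2 = 12 − 12 − 0 = 0. So H_2 ≅ 0.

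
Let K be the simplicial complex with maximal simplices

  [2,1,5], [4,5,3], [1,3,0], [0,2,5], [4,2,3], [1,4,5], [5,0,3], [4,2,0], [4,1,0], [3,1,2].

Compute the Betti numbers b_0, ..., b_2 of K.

b_0 = 1, b_1 = 0, b_2 = 0.

We work with the vertex ordering 0 < 1 < 2 < 3 < 4 < 5. The simplices of K, each written with vertices in increasing order, are:

  0-simplices (6): [0], [1], [2], [3], [4], [5]
  1-simplices (15): [0,1], [0,2], [0,3], [0,4], [0,5], [1,2], [1,3], [1,4], [1,5], [2,3], [2,4], [2,5], [3,4], [3,5], [4,5]
  2-simplices (10): [0,1,3], [0,1,4], [0,2,4], [0,2,5], [0,3,5], [1,2,3], [1,2,5], [1,4,5], [2,3,4], [3,4,5]

so the chain groups are C_0 ≅ Z^6, C_1 ≅ Z^15, C_2 ≅ Z^10.

Boundary ∂_1: C_1 → C_0 is given by ∂[p,q] = [q] − [p]. For instance
  ∂[3,5] = [5] − [3].
The 6×15 boundary matrix has rank 5 and Smith normal form diag(1,1,1,1,1).

The boundary map ∂_2: C_2 → C_1 maps a triangle to the signed sum of its edges. For instance
  ∂[0,2,4] = [2,4] − [0,4] + [0,2],
  ∂[1,2,5] = [2,5] − [1,5] + [1,2].
The resulting 15×10 matrix has rank 10, and its Smith normal form has invariant factors (1,1,1,1,1,1,1,1,1,2).

From H_k ≅ ker(∂_k) / im(∂_{k+1}) we obtain:

  H_0: rank C_0 − rank ∂_1 = 6 − 5 = 1, and the invariant factors of ∂_1 are all 1, so H_0 = Z.
  H_1: rank ker ∂_1 − rank ∂_2 = (15 − 5) − 10 = 0, and ∂_2 has invariant factor 2 > 1, so H_1 = Z/2.
  H_2: rank ker ∂_2 − rank ∂_3 = (10 − 10) − 0 = 0, and there is no ∂_3, so H_2 = 0.

(K is a triangulation of the real projective plane RP^2.)

Hence the Betti numbers are b_0 = 1, b_1 = 0, b_2 = 0.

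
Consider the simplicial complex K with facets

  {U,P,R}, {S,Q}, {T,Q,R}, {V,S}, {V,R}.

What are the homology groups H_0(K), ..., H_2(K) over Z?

We work with the vertex ordering P < Q < R < S < T < U < V. The simplices of K, each written with vertices in increasing order, are:

  0-simplices (7): P, Q, R, S, T, U, V
  1-simplices (9): PR, PU, QR, QS, QT, RT, RU, RV, SV
  2-simplices (2): PRU, QRT

Hence C_0 ≅ Z^7, C_1 ≅ Z^9, C_2 ≅ Z^2.

∂_1: C_1 → C_0 maps an edge to its endpoints' difference, ∂[p,q] = q − p. For instance
  ∂QS = S − Q.
The 7×9 boundary matrix has rank 6 and Smith normal form diag(1,1,1,1,1,1).

The boundary map ∂_2: C_2 → C_1 sends each 2-simplex [p,q,r] to [q,r] − [p,r] + [p,q]. For instance
  ∂QRT = RT − QT + QR,
  ∂PRU = RU − PU + PR.
The 9×2 boundary matrix has rank 2 and Smith normal form diag(1,1).

Now H_k = ker ∂_k / im ∂_{k+1}, so:

  H_0: rank C_0 − rank ∂_1 = 7 − 6 = 1, and the invariant factors of ∂_1 are all 1, so H_0 = Z.
  H_1: rank ker ∂_1 − rank ∂_2 = (9 − 6) − 2 = 1, and the invariant factors of ∂_2 are all 1, so H_1 = Z.
  H_2: rank ker ∂_2 − rank ∂_3 = (2 − 2) − 0 = 0, and there is no ∂_3, so H_2 = 0.

H_0 ≅ Z,  H_1 ≅ Z,  H_2 = 0.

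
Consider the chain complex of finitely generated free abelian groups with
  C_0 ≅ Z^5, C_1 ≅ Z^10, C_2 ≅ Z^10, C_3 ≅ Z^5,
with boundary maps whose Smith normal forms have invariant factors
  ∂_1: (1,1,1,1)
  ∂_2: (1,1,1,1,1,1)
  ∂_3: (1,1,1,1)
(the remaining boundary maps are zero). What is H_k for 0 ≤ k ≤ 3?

H_0: b_0 = 5 − 0 − 4 = 1; torsion from ∂_1 factors > 1: none. So H_0 ≅ Z.
H_1: b_1 = 10 − 4 − 6 = 0; torsion from ∂_2 factors > 1: none. So H_1 ≅ 0.
H_2: b_2 = 10 − 6 − 4 = 0; torsion from ∂_3 factors > 1: none. So H_2 ≅ 0.
H_3: b_3 = 5 − 4 − 0 = 1; torsion from ∂_4 factors > 1: none. So H_3 ≅ Z.

H_0 ≅ Z,  H_1 = 0,  H_2 = 0,  H_3 ≅ Z.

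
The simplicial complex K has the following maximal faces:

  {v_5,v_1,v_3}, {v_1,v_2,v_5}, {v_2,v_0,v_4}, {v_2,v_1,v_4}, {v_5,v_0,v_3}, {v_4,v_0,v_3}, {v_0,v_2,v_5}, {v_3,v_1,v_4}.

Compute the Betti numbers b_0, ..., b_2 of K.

We work with the vertex ordering v_0 < v_1 < v_2 < v_3 < v_4 < v_5. The simplices of K, each written with vertices in increasing order, are:

  0-simplices (6): [v_0], [v_1], [v_2], [v_3], [v_4], [v_5]
  1-simplices (12): [v_0,v_2], [v_0,v_3], [v_0,v_4], [v_0,v_5], [v_1,v_2], [v_1,v_3], [v_1,v_4], [v_1,v_5], [v_2,v_4], [v_2,v_5], [v_3,v_4], [v_3,v_5]
  2-simplices (8): [v_0,v_2,v_4], [v_0,v_2,v_5], [v_0,v_3,v_4], [v_0,v_3,v_5], [v_1,v_2,v_4], [v_1,v_2,v_5], [v_1,v_3,v_4], [v_1,v_3,v_5]

Hence C_0 ≅ Z^6, C_1 ≅ Z^12, C_2 ≅ Z^8.

The boundary map ∂_1: C_1 → C_0 maps an edge to its endpoints' difference, ∂[p,q] = q − p. For instance
  ∂[v_1,v_2] = [v_2] − [v_1].
The 6×12 boundary matrix has rank 5 and Smith normal form diag(1,1,1,1,1).

The boundary map ∂_2: C_2 → C_1 acts by ∂[p,q,r] = [q,r] − [p,r] + [p,q]. For instance
  ∂[v_0,v_2,v_4] = [v_2,v_4] − [v_0,v_4] + [v_0,v_2],
  ∂[v_1,v_3,v_4] = [v_3,v_4] − [v_1,v_4] + [v_1,v_3].
The 12×8 boundary matrix has rank 7 and Smith normal form diag(1,1,1,1,1,1,1).

Reading off H_k = ker ∂_k / im ∂_{k+1}:

  H_0: rank C_0 − rank ∂_1 = 6 − 5 = 1, and the invariant factors of ∂_1 are all 1, so H_0 ≅ Z.
  H_1: rank ker ∂_1 − rank ∂_2 = (12 − 5) − 7 = 0, and the invariant factors of ∂_2 are all 1, so H_1 ≅ 0.
  H_2: rank ker ∂_2 − rank ∂_3 = (8 − 7) − 0 = 1, and there is no ∂_3, so H_2 ≅ Z.

(K is a triangulation of the 2-sphere S^2.)

Hence the Betti numbers are b_0 = 1, b_1 = 0, b_2 = 1.

b_0 = 1, b_1 = 0, b_2 = 1.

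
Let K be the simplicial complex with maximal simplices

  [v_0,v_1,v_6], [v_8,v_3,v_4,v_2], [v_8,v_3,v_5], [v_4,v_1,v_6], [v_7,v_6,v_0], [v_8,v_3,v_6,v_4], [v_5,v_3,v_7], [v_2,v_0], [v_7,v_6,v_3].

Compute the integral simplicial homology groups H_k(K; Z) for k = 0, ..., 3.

Fix the vertex order v_0 < v_1 < v_2 < v_3 < v_4 < v_5 < v_6 < v_7 < v_8 and write every simplex with vertices in increasing order. Then dim K = 3 and the simplices of K are:

  0-simplices (9): [v_0], [v_1], [v_2], [v_3], [v_4], [v_5], [v_6], [v_7], [v_8]
  1-simplices (20): (20 of them)
  2-simplices (13): (13 of them)
  3-simplices (2): [v_2,v_3,v_4,v_8], [v_3,v_4,v_6,v_8]

giving chain groups C_0 ≅ Z^9, C_1 ≅ Z^20, C_2 ≅ Z^13, C_3 ≅ Z^2.

Boundary ∂_1: C_1 → C_0 sends each edge [p,q] (with p < q) to q − p.
As a 9×20 matrix over Z this has rank 8, with invariant factors (1,1,1,1,1,1,1,1).

The boundary map ∂_2: C_2 → C_1 acts by ∂[p,q,r] = [q,r] − [p,r] + [p,q]. For instance
  ∂[v_3,v_6,v_8] = [v_6,v_8] − [v_3,v_8] + [v_3,v_6],
  ∂[v_2,v_3,v_8] = [v_3,v_8] − [v_2,v_8] + [v_2,v_3].
The 20×13 boundary matrix has rank 11 and Smith normal form diag(1,1,1,1,1,1,1,1,1,1,1).

Boundary ∂_3: C_3 → C_2 sends each 3-simplex σ to the alternating sum Σ_i (−1)^i (σ with its i-th vertex removed). For instance
  ∂[v_2,v_3,v_4,v_8] = [v_3,v_4,v_8] − [v_2,v_4,v_8] + [v_2,v_3,v_8] − [v_2,v_3,v_4],
  ∂[v_3,v_4,v_6,v_8] = [v_4,v_6,v_8] − [v_3,v_6,v_8] + [v_3,v_4,v_8] − [v_3,v_4,v_6].
The resulting 13×2 matrix has rank 2, and its Smith normal form has invariant factors (1,1).

Now H_k = ker ∂_k / im ∂_{k+1}, so:

  H_0: rank C_0 − rank ∂_1 = 9 − 8 = 1, and the invariant factors of ∂_1 are all 1, so H_0 = Z.
  H_1: rank ker ∂_1 − rank ∂_2 = (20 − 8) − 11 = 1, and the invariant factors of ∂_2 are all 1, so H_1 = Z.
  H_2: rank ker ∂_2 − rank ∂_3 = (13 − 11) − 2 = 0, and the invariant factors of ∂_3 are all 1, so H_2 = 0.
  H_3: rank ker ∂_3 − rank ∂_4 = (2 − 2) − 0 = 0, and there is no ∂_4, so H_3 = 0.

H_0 ≅ Z,  H_1 ≅ Z,  H_2 = 0,  H_3 = 0.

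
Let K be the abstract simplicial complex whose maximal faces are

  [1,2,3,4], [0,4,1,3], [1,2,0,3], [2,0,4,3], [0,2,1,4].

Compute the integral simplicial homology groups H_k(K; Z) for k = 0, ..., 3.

H_0 ≅ Z,  H_1 = 0,  H_2 = 0,  H_3 ≅ Z.

We work with the vertex ordering 0 < 1 < 2 < 3 < 4. The simplices of K, each written with vertices in increasing order, are:

  0-simplices (5): [0], [1], [2], [3], [4]
  1-simplices (10): [0,1], [0,2], [0,3], [0,4], [1,2], [1,3], [1,4], [2,3], [2,4], [3,4]
  2-simplices (10): [0,1,2], [0,1,3], [0,1,4], [0,2,3], [0,2,4], [0,3,4], [1,2,3], [1,2,4], [1,3,4], [2,3,4]
  3-simplices (5): [0,1,2,3], [0,1,2,4], [0,1,3,4], [0,2,3,4], [1,2,3,4]

so the chain groups are C_0 ≅ Z^5, C_1 ≅ Z^10, C_2 ≅ Z^10, C_3 ≅ Z^5.

∂_1: C_1 → C_0 sends each edge [p,q] (with p < q) to q − p. For instance
  ∂[2,4] = [4] − [2].
The resulting 5×10 matrix has rank 4, and its Smith normal form has invariant factors (1,1,1,1).

∂_2: C_2 → C_1 sends each 2-simplex [p,q,r] to [q,r] − [p,r] + [p,q]. For instance
  ∂[0,1,3] = [1,3] − [0,3] + [0,1],
  ∂[0,1,2] = [1,2] − [0,2] + [0,1].
This gives a 10×10 integer matrix of rank 6; reducing to Smith normal form yields diagonal entries (1,1,1,1,1,1).

Boundary ∂_3: C_3 → C_2 sends each 3-simplex σ to the alternating sum Σ_i (−1)^i (σ with its i-th vertex removed). For instance
  ∂[1,2,3,4] = [2,3,4] − [1,3,4] + [1,2,4] − [1,2,3],
  ∂[0,1,2,3] = [1,2,3] − [0,2,3] + [0,1,3] − [0,1,2].
As a 10×5 matrix over Z this has rank 4, with invariant factors (1,1,1,1).

From H_k ≅ ker(∂_k) / im(∂_{k+1}) we obtain:

  H_0: rank C_0 − rank ∂_1 = 5 − 4 = 1, and the invariant factors of ∂_1 are all 1, so H_0 ≅ Z.
  H_1: rank ker ∂_1 − rank ∂_2 = (10 − 4) − 6 = 0, and the invariant factors of ∂_2 are all 1, so H_1 ≅ 0.
  H_2: rank ker ∂_2 − rank ∂_3 = (10 − 6) − 4 = 0, and the invariant factors of ∂_3 are all 1, so H_2 ≅ 0.
  H_3: rank ker ∂_3 − rank ∂_4 = (5 − 4) − 0 = 1, and there is no ∂_4, so H_3 ≅ Z.

As a check, the Euler characteristic is 5 − 10 + 10 − 5 = 0, which agrees with 1 − 0 + 0 − 1 = 0.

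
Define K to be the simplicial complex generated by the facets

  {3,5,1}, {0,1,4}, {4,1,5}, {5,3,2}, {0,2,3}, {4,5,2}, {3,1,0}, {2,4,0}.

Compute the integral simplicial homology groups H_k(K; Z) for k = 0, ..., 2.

Take the total order 0 < 1 < 2 < 3 < 4 < 5 on the vertex set. Then K (dimension 2) consists of the simplices:

  0-simplices (6): [0], [1], [2], [3], [4], [5]
  1-simplices (12): [0,1], [0,2], [0,3], [0,4], [1,3], [1,4], [1,5], [2,3], [2,4], [2,5], [3,5], [4,5]
  2-simplices (8): [0,1,3], [0,1,4], [0,2,3], [0,2,4], [1,3,5], [1,4,5], [2,3,5], [2,4,5]

Hence C_0 ≅ Z^6, C_1 ≅ Z^12, C_2 ≅ Z^8.

∂_1: C_1 → C_0 is given by ∂[p,q] = [q] − [p]. For instance
  ∂[1,4] = [4] − [1].
The resulting 6×12 matrix has rank 5, and its Smith normal form has invariant factors (1,1,1,1,1).

∂_2: C_2 → C_1 maps a triangle to the signed sum of its edges. For instance
  ∂[0,2,3] = [2,3] − [0,3] + [0,2],
  ∂[0,1,4] = [1,4] − [0,4] + [0,1].
The resulting 12×8 matrix has rank 7, and its Smith normal form has invariant factors (1,1,1,1,1,1,1).

From H_k ≅ ker(∂_k) / im(∂_{k+1}) we obtain:

  H_0: rank C_0 − rank ∂_1 = 6 − 5 = 1, and the invariant factors of ∂_1 are all 1, so H_0 ≅ Z.
  H_1: rank ker ∂_1 − rank ∂_2 = (12 − 5) − 7 = 0, and the invariant factors of ∂_2 are all 1, so H_1 ≅ 0.
  H_2: rank ker ∂_2 − rank ∂_3 = (8 − 7) − 0 = 1, and there is no ∂_3, so H_2 ≅ Z.

H_0 ≅ Z,  H_1 = 0,  H_2 ≅ Z.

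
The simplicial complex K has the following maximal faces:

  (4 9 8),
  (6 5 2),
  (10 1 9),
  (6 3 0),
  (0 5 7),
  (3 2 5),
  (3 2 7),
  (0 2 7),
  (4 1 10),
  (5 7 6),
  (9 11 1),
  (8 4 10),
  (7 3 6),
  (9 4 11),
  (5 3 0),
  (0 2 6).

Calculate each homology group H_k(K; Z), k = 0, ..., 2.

Take the total order 0 < 1 < 2 < 3 < 4 < 5 < 6 < 7 < 8 < 9 < 10 < 11 on the vertex set. Then K (dimension 2) consists of the simplices:

  0-simplices (12): [0], [1], [2], [3], [4], [5], [6], [7], [8], [9], [10], [11]
  1-simplices (27): (27 of them)
  2-simplices (16): [0,2,6], [0,2,7], [0,3,5], [0,3,6], [0,5,7], [1,4,10], [1,9,10], [1,9,11], [2,3,5], [2,3,7], [2,5,6], [3,6,7], [4,8,9], [4,8,10], [4,9,11], [5,6,7]

Hence C_0 ≅ Z^12, C_1 ≅ Z^27, C_2 ≅ Z^16.

Boundary ∂_1: C_1 → C_0 maps an edge to its endpoints' difference, ∂[p,q] = q − p.
As a 12×27 matrix over Z this has rank 10, with invariant factors (1,1,1,1,1,1,1,1,1,1).

Boundary ∂_2: C_2 → C_1 acts by ∂[p,q,r] = [q,r] − [p,r] + [p,q]. For instance
  ∂[2,3,7] = [3,7] − [2,7] + [2,3],
  ∂[2,5,6] = [5,6] − [2,6] + [2,5].
The 27×16 boundary matrix has rank 16 and Smith normal form diag(1,1,1,1,1,1,1,1,1,1,1,1,1,1,1,2).

From H_k ≅ ker(∂_k) / im(∂_{k+1}) we obtain:

  H_0: rank C_0 − rank ∂_1 = 12 − 10 = 2, and the invariant factors of ∂_1 are all 1, so H_0 ≅ Z^2.
  H_1: rank ker ∂_1 − rank ∂_2 = (27 − 10) − 16 = 1, and ∂_2 has invariant factor 2 > 1, so H_1 ≅ Z ⊕ Z_2.
  H_2: rank ker ∂_2 − rank ∂_3 = (16 − 16) − 0 = 0, and there is no ∂_3, so H_2 ≅ 0.

(K is a triangulation of the disjoint union of the cylinder S^1 x I and the real projective plane RP^2.)

H_0 ≅ Z^2,  H_1 ≅ Z ⊕ Z_2,  H_2 = 0.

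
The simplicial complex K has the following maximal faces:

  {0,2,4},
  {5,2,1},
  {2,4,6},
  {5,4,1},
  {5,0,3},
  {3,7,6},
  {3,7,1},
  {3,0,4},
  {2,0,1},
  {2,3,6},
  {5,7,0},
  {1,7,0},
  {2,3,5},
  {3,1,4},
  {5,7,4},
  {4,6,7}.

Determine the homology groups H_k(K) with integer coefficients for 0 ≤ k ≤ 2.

Order the vertices as 0 < 1 < 2 < 3 < 4 < 5 < 6 < 7. Listing each simplex with vertices in this order, K has dimension 2 with simplices:

  0-simplices (8): [0], [1], [2], [3], [4], [5], [6], [7]
  1-simplices (24): (24 of them)
  2-simplices (16): [0,1,2], [0,1,7], [0,2,4], [0,3,4], [0,3,5], [0,5,7], [1,2,5], [1,3,4], [1,3,7], [1,4,5], [2,3,5], [2,3,6], [2,4,6], [3,6,7], [4,5,7], [4,6,7]

Hence C_0 ≅ Z^8, C_1 ≅ Z^24, C_2 ≅ Z^16.

∂_1: C_1 → C_0 sends each edge [p,q] (with p < q) to q − p. For instance
  ∂[0,4] = [4] − [0].
The 8×24 boundary matrix has rank 7 and Smith normal form diag(1,1,1,1,1,1,1).

∂_2: C_2 → C_1 sends each 2-simplex [p,q,r] to [q,r] − [p,r] + [p,q]. For instance
  ∂[1,4,5] = [4,5] − [1,5] + [1,4],
  ∂[3,6,7] = [6,7] − [3,7] + [3,6].
The 24×16 boundary matrix has rank 15 and Smith normal form diag(1,1,1,1,1,1,1,1,1,1,1,1,1,1,1).

From H_k ≅ ker(∂_k) / im(∂_{k+1}) we obtain:

  H_0: rank C_0 − rank ∂_1 = 8 − 7 = 1, and the invariant factors of ∂_1 are all 1, so H_0 ≅ Z.
  H_1: rank ker ∂_1 − rank ∂_2 = (24 − 7) − 15 = 2, and the invariant factors of ∂_2 are all 1, so H_1 ≅ Z^2.
  H_2: rank ker ∂_2 − rank ∂_3 = (16 − 15) − 0 = 1, and there is no ∂_3, so H_2 ≅ Z.

As a check, the Euler characteristic is 8 − 24 + 16 = 0, which agrees with 1 − 2 + 1 = 0.

H_0 = Z,  H_1 = Z^2,  H_2 = Z.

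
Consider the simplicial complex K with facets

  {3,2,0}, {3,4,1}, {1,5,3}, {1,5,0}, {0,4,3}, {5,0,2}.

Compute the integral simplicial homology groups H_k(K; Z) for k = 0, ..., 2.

Order the vertices as 0 < 1 < 2 < 3 < 4 < 5. Listing each simplex with vertices in this order, K has dimension 2 with simplices:

  0-simplices (6): [0], [1], [2], [3], [4], [5]
  1-simplices (12): [0,1], [0,2], [0,3], [0,4], [0,5], [1,3], [1,4], [1,5], [2,3], [2,5], [3,4], [3,5]
  2-simplices (6): [0,1,5], [0,2,3], [0,2,5], [0,3,4], [1,3,4], [1,3,5]

giving chain groups C_0 ≅ Z^6, C_1 ≅ Z^12, C_2 ≅ Z^6.

Boundary ∂_1: C_1 → C_0 maps an edge to its endpoints' difference, ∂[p,q] = q − p.
The 6×12 boundary matrix has rank 5 and Smith normal form diag(1,1,1,1,1).

Boundary ∂_2: C_2 → C_1 acts by ∂[p,q,r] = [q,r] − [p,r] + [p,q]. For instance
  ∂[0,2,3] = [2,3] − [0,3] + [0,2],
  ∂[0,1,5] = [1,5] − [0,5] + [0,1].
The 12×6 boundary matrix has rank 6 and Smith normal form diag(1,1,1,1,1,1).

Now H_k = ker ∂_k / im ∂_{k+1}, so:

  H_0: rank C_0 − rank ∂_1 = 6 − 5 = 1, and the invariant factors of ∂_1 are all 1, so H_0 ≅ Z.
  H_1: rank ker ∂_1 − rank ∂_2 = (12 − 5) − 6 = 1, and the invariant factors of ∂_2 are all 1, so H_1 ≅ Z.
  H_2: rank ker ∂_2 − rank ∂_3 = (6 − 6) − 0 = 0, and there is no ∂_3, so H_2 ≅ 0.

(K is a triangulation of the cylinder S^1 x I.)

H_0 = Z,  H_1 = Z,  H_2 = 0.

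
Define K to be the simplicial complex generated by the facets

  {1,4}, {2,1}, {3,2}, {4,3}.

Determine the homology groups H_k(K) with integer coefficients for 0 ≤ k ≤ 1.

H_0 = Z,  H_1 = Z.

Take the total order 1 < 2 < 3 < 4 on the vertex set. Then K (dimension 1) consists of the simplices:

  0-simplices (4): [1], [2], [3], [4]
  1-simplices (4): [1,2], [1,4], [2,3], [3,4]

so the chain groups are C_0 ≅ Z^4, C_1 ≅ Z^4.

∂_1: C_1 → C_0 is given by ∂[p,q] = [q] − [p]. For instance
  ∂[3,4] = [4] − [3].
As a 4×4 matrix over Z this has rank 3, with invariant factors (1,1,1).

Computing H_k = (kernel of ∂_k) / (image of ∂_{k+1}):

  H_0: rank C_0 − rank ∂_1 = 4 − 3 = 1, and the invariant factors of ∂_1 are all 1, so H_0 ≅ Z.
  H_1: rank ker ∂_1 − rank ∂_2 = (4 − 3) − 0 = 1, and there is no ∂_2, so H_1 ≅ Z.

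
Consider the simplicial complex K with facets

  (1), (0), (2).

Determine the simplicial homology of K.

Order the vertices as 0 < 1 < 2. Listing each simplex with vertices in this order, K has dimension 0 with simplices:

  0-simplices (3): [0], [1], [2]

giving chain groups C_0 ≅ Z^3.

Reading off H_k = ker ∂_k / im ∂_{k+1}:

  H_0: rank C_0 − rank ∂_1 = 3 − 0 = 3, and there is no ∂_1, so H_0 ≅ Z^3.

H_0 ≅ Z^3.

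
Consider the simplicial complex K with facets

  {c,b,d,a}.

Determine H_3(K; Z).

We work with the vertex ordering a < b < c < d. The simplices of K, each written with vertices in increasing order, are:

  0-simplices (4): a, b, c, d
  1-simplices (6): ab, ac, ad, bc, bd, cd
  2-simplices (4): abc, abd, acd, bcd
  3-simplices (1): abcd

Hence C_0 ≅ Z^4, C_1 ≅ Z^6, C_2 ≅ Z^4, C_3 ≅ Z^1.

∂_1: C_1 → C_0 maps an edge to its endpoints' difference, ∂[p,q] = q − p. For instance
  ∂ab = b − a.
The resulting 4×6 matrix has rank 3, and its Smith normal form has invariant factors (1,1,1).

The boundary map ∂_2: C_2 → C_1 maps a triangle to the signed sum of its edges. For instance
  ∂abd = bd − ad + ab,
  ∂acd = cd − ad + ac.
The resulting 6×4 matrix has rank 3, and its Smith normal form has invariant factors (1,1,1).

∂_3: C_3 → C_2 sends each 3-simplex σ to the alternating sum Σ_i (−1)^i (σ with its i-th vertex removed). For instance
  ∂abcd = bcd − acd + abd − abc.
The resulting 4×1 matrix has rank 1, and its Smith normal form has invariant factors (1).

Computing H_k = (kernel of ∂_k) / (image of ∂_{k+1}):

  H_3: rank ker ∂_3 − rank ∂_4 = (1 − 1) − 0 = 0, and there is no ∂_4, so H_3 = 0.

H_3 ≅ 0.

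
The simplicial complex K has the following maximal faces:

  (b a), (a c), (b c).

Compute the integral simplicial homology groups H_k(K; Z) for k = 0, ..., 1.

Take the total order a < b < c on the vertex set. Then K (dimension 1) consists of the simplices:

  0-simplices (3): a, b, c
  1-simplices (3): ab, ac, bc

giving chain groups C_0 ≅ Z^3, C_1 ≅ Z^3.

Boundary ∂_1: C_1 → C_0 sends each edge [p,q] (with p < q) to q − p. For instance
  ∂ab = b − a.
As a 3×3 matrix over Z this has rank 2, with invariant factors (1,1).

Now H_k = ker ∂_k / im ∂_{k+1}, so:

  H_0: rank C_0 − rank ∂_1 = 3 − 2 = 1, and the invariant factors of ∂_1 are all 1, so H_0 ≅ Z.
  H_1: rank ker ∂_1 − rank ∂_2 = (3 − 2) − 0 = 1, and there is no ∂_2, so H_1 ≅ Z.

(K is a triangulation of the circle S^1.)

H_0 = Z,  H_1 = Z.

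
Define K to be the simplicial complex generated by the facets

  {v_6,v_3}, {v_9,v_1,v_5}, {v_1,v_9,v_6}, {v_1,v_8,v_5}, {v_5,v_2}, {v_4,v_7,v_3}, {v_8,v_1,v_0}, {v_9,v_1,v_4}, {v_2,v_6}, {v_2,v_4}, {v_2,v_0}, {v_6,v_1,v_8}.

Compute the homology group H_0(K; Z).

Order the vertices as v_0 < v_1 < v_2 < v_3 < v_4 < v_5 < v_6 < v_7 < v_8 < v_9. Listing each simplex with vertices in this order, K has dimension 2 with simplices:

  0-simplices (10): [v_0], [v_1], [v_2], [v_3], [v_4], [v_5], [v_6], [v_7], [v_8], [v_9]
  1-simplices (20): (20 of them)
  2-simplices (7): [v_0,v_1,v_8], [v_1,v_4,v_9], [v_1,v_5,v_8], [v_1,v_5,v_9], [v_1,v_6,v_8], [v_1,v_6,v_9], [v_3,v_4,v_7]

so the chain groups are C_0 ≅ Z^10, C_1 ≅ Z^20, C_2 ≅ Z^7.

∂_1: C_1 → C_0 sends each edge [p,q] (with p < q) to q − p.
As a 10×20 matrix over Z this has rank 9, with invariant factors (1,1,1,1,1,1,1,1,1).

Boundary ∂_2: C_2 → C_1 sends each 2-simplex [p,q,r] to [q,r] − [p,r] + [p,q]. For instance
  ∂[v_3,v_4,v_7] = [v_4,v_7] − [v_3,v_7] + [v_3,v_4],
  ∂[v_1,v_6,v_8] = [v_6,v_8] − [v_1,v_8] + [v_1,v_6].
As a 20×7 matrix over Z this has rank 7, with invariant factors (1,1,1,1,1,1,1).

From H_k ≅ ker(∂_k) / im(∂_{k+1}) we obtain:

  H_0: rank C_0 − rank ∂_1 = 10 − 9 = 1, and the invariant factors of ∂_1 are all 1, so H_0 = Z.

H_0 ≅ Z.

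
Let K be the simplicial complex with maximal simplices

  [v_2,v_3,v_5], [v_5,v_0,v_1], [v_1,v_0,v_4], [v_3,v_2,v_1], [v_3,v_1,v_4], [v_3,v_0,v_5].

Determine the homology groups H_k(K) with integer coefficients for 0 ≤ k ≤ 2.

H_0 = Z,  H_1 = Z,  H_2 = 0.

Take the total order v_0 < v_1 < v_2 < v_3 < v_4 < v_5 on the vertex set. Then K (dimension 2) consists of the simplices:

  0-simplices (6): [v_0], [v_1], [v_2], [v_3], [v_4], [v_5]
  1-simplices (12): [v_0,v_1], [v_0,v_3], [v_0,v_4], [v_0,v_5], [v_1,v_2], [v_1,v_3], [v_1,v_4], [v_1,v_5], [v_2,v_3], [v_2,v_5], [v_3,v_4], [v_3,v_5]
  2-simplices (6): [v_0,v_1,v_4], [v_0,v_1,v_5], [v_0,v_3,v_5], [v_1,v_2,v_3], [v_1,v_3,v_4], [v_2,v_3,v_5]

so the chain groups are C_0 ≅ Z^6, C_1 ≅ Z^12, C_2 ≅ Z^6.

∂_1: C_1 → C_0 maps an edge to its endpoints' difference, ∂[p,q] = q − p.
The 6×12 boundary matrix has rank 5 and Smith normal form diag(1,1,1,1,1).

Boundary ∂_2: C_2 → C_1 maps a triangle to the signed sum of its edges. For instance
  ∂[v_0,v_1,v_4] = [v_1,v_4] − [v_0,v_4] + [v_0,v_1],
  ∂[v_1,v_3,v_4] = [v_3,v_4] − [v_1,v_4] + [v_1,v_3].
The 12×6 boundary matrix has rank 6 and Smith normal form diag(1,1,1,1,1,1).

Now H_k = ker ∂_k / im ∂_{k+1}, so:

  H_0: rank C_0 − rank ∂_1 = 6 − 5 = 1, and the invariant factors of ∂_1 are all 1, so H_0 = Z.
  H_1: rank ker ∂_1 − rank ∂_2 = (12 − 5) − 6 = 1, and the invariant factors of ∂_2 are all 1, so H_1 = Z.
  H_2: rank ker ∂_2 − rank ∂_3 = (6 − 6) − 0 = 0, and there is no ∂_3, so H_2 = 0.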